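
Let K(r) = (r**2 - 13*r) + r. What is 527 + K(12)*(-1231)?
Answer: 527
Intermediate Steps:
K(r) = r**2 - 12*r
527 + K(12)*(-1231) = 527 + (12*(-12 + 12))*(-1231) = 527 + (12*0)*(-1231) = 527 + 0*(-1231) = 527 + 0 = 527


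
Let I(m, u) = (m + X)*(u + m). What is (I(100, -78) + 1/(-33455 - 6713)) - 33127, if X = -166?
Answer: -1388969273/40168 ≈ -34579.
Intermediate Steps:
I(m, u) = (-166 + m)*(m + u) (I(m, u) = (m - 166)*(u + m) = (-166 + m)*(m + u))
(I(100, -78) + 1/(-33455 - 6713)) - 33127 = ((100² - 166*100 - 166*(-78) + 100*(-78)) + 1/(-33455 - 6713)) - 33127 = ((10000 - 16600 + 12948 - 7800) + 1/(-40168)) - 33127 = (-1452 - 1/40168) - 33127 = -58323937/40168 - 33127 = -1388969273/40168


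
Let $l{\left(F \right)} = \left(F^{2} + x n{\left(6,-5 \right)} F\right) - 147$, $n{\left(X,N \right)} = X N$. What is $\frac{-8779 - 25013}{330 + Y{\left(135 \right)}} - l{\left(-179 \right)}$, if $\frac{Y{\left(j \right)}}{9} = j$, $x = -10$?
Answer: $\frac{11218826}{515} \approx 21784.0$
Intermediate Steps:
$n{\left(X,N \right)} = N X$
$Y{\left(j \right)} = 9 j$
$l{\left(F \right)} = -147 + F^{2} + 300 F$ ($l{\left(F \right)} = \left(F^{2} + - 10 \left(\left(-5\right) 6\right) F\right) - 147 = \left(F^{2} + \left(-10\right) \left(-30\right) F\right) - 147 = \left(F^{2} + 300 F\right) - 147 = -147 + F^{2} + 300 F$)
$\frac{-8779 - 25013}{330 + Y{\left(135 \right)}} - l{\left(-179 \right)} = \frac{-8779 - 25013}{330 + 9 \cdot 135} - \left(-147 + \left(-179\right)^{2} + 300 \left(-179\right)\right) = - \frac{33792}{330 + 1215} - \left(-147 + 32041 - 53700\right) = - \frac{33792}{1545} - -21806 = \left(-33792\right) \frac{1}{1545} + 21806 = - \frac{11264}{515} + 21806 = \frac{11218826}{515}$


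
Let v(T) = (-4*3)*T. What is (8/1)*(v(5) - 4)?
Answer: -512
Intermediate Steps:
v(T) = -12*T
(8/1)*(v(5) - 4) = (8/1)*(-12*5 - 4) = (8*1)*(-60 - 4) = 8*(-64) = -512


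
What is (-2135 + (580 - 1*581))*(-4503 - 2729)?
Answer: 15447552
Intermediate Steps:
(-2135 + (580 - 1*581))*(-4503 - 2729) = (-2135 + (580 - 581))*(-7232) = (-2135 - 1)*(-7232) = -2136*(-7232) = 15447552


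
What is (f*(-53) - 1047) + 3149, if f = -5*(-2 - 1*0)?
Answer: 1572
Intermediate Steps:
f = 10 (f = -5*(-2 + 0) = -5*(-2) = 10)
(f*(-53) - 1047) + 3149 = (10*(-53) - 1047) + 3149 = (-530 - 1047) + 3149 = -1577 + 3149 = 1572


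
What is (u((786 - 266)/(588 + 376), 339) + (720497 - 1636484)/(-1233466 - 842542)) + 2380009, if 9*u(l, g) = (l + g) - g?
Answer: 10716852800169011/4502861352 ≈ 2.3800e+6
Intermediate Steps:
u(l, g) = l/9 (u(l, g) = ((l + g) - g)/9 = ((g + l) - g)/9 = l/9)
(u((786 - 266)/(588 + 376), 339) + (720497 - 1636484)/(-1233466 - 842542)) + 2380009 = (((786 - 266)/(588 + 376))/9 + (720497 - 1636484)/(-1233466 - 842542)) + 2380009 = ((520/964)/9 - 915987/(-2076008)) + 2380009 = ((520*(1/964))/9 - 915987*(-1/2076008)) + 2380009 = ((1/9)*(130/241) + 915987/2076008) + 2380009 = (130/2169 + 915987/2076008) + 2380009 = 2256656843/4502861352 + 2380009 = 10716852800169011/4502861352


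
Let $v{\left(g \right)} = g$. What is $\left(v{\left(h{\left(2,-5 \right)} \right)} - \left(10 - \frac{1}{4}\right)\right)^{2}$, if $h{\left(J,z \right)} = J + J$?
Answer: $\frac{529}{16} \approx 33.063$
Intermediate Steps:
$h{\left(J,z \right)} = 2 J$
$\left(v{\left(h{\left(2,-5 \right)} \right)} - \left(10 - \frac{1}{4}\right)\right)^{2} = \left(2 \cdot 2 - \left(10 - \frac{1}{4}\right)\right)^{2} = \left(4 + \left(\left(-7 + \frac{1}{4}\right) - 3\right)\right)^{2} = \left(4 - \frac{39}{4}\right)^{2} = \left(- \frac{23}{4}\right)^{2} = \frac{529}{16}$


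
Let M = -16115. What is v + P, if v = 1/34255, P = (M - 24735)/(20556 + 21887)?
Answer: -1399274307/1453884965 ≈ -0.96244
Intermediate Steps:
P = -40850/42443 (P = (-16115 - 24735)/(20556 + 21887) = -40850/42443 ≈ -0.96247)
v = 1/34255 ≈ 2.9193e-5
v + P = 1/34255 - 40850/42443 = -1399274307/1453884965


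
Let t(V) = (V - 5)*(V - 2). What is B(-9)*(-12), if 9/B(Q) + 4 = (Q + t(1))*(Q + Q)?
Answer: -54/43 ≈ -1.2558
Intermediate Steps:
t(V) = (-5 + V)*(-2 + V)
B(Q) = 9/(-4 + 2*Q*(4 + Q)) (B(Q) = 9/(-4 + (Q + (10 + 1² - 7*1))*(Q + Q)) = 9/(-4 + (Q + (10 + 1 - 7))*(2*Q)) = 9/(-4 + (Q + 4)*(2*Q)) = 9/(-4 + (4 + Q)*(2*Q)) = 9/(-4 + 2*Q*(4 + Q)))
B(-9)*(-12) = (9/(2*(-2 + (-9)² + 4*(-9))))*(-12) = (9/(2*(-2 + 81 - 36)))*(-12) = ((9/2)/43)*(-12) = ((9/2)*(1/43))*(-12) = (9/86)*(-12) = -54/43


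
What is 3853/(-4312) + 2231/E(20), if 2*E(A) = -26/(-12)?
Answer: 115390775/56056 ≈ 2058.5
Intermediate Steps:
E(A) = 13/12 (E(A) = (-26/(-12))/2 = (-26*(-1/12))/2 = (½)*(13/6) = 13/12)
3853/(-4312) + 2231/E(20) = 3853/(-4312) + 2231/(13/12) = 3853*(-1/4312) + 2231*(12/13) = -3853/4312 + 26772/13 = 115390775/56056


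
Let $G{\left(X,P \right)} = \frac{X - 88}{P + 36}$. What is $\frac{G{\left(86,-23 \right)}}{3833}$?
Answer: $- \frac{2}{49829} \approx -4.0137 \cdot 10^{-5}$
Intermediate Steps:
$G{\left(X,P \right)} = \frac{-88 + X}{36 + P}$
$\frac{G{\left(86,-23 \right)}}{3833} = \frac{\frac{1}{36 - 23} \left(-88 + 86\right)}{3833} = \frac{1}{13} \left(-2\right) \frac{1}{3833} = \left(- \frac{2}{13}\right) \frac{1}{3833} = - \frac{2}{49829}$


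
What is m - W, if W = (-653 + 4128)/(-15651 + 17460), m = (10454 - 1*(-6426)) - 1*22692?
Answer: -10517383/1809 ≈ -5813.9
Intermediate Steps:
m = -5812 (m = (10454 + 6426) - 22692 = 16880 - 22692 = -5812)
W = 3475/1809 ≈ 1.9209
m - W = -5812 - 1*3475/1809 = -5812 - 3475/1809 = -10517383/1809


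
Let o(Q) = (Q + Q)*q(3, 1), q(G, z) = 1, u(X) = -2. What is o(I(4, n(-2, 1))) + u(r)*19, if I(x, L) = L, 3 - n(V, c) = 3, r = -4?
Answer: -38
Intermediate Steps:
n(V, c) = 0 (n(V, c) = 3 - 1*3 = 3 - 3 = 0)
o(Q) = 2*Q (o(Q) = (Q + Q)*1 = (2*Q)*1 = 2*Q)
o(I(4, n(-2, 1))) + u(r)*19 = 2*0 - 2*19 = 0 - 38 = -38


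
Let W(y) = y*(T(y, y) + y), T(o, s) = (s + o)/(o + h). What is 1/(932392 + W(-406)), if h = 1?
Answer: 405/444047668 ≈ 9.1206e-7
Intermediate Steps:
T(o, s) = (o + s)/(1 + o) (T(o, s) = (s + o)/(o + 1) = (o + s)/(1 + o))
W(y) = y*(y + 2*y/(1 + y)) (W(y) = y*((y + y)/(1 + y) + y) = y*((2*y)/(1 + y) + y) = y*(2*y/(1 + y) + y) = y*(y + 2*y/(1 + y)))
1/(932392 + W(-406)) = 1/(932392 + (-406)²*(3 - 406)/(1 - 406)) = 1/(932392 + 164836*(-403)/(-405)) = 1/(932392 + 164836*(-1/405)*(-403)) = 1/(932392 + 66428908/405) = 1/(444047668/405) = 405/444047668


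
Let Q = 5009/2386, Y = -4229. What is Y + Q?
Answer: -10085385/2386 ≈ -4226.9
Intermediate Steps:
Q = 5009/2386 (Q = 5009*(1/2386) = 5009/2386 ≈ 2.0993)
Y + Q = -4229 + 5009/2386 = -10085385/2386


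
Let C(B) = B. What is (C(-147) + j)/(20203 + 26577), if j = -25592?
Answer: -25739/46780 ≈ -0.55021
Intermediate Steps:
(C(-147) + j)/(20203 + 26577) = (-147 - 25592)/(20203 + 26577) = -25739/46780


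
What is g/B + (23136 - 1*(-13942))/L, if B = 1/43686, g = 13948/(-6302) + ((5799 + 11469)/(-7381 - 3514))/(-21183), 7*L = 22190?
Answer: -322984642555925839/3340975381255 ≈ -96674.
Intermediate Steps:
L = 3170 (L = (⅐)*22190 = 3170)
g = -23325602538/10539354515 (g = 13948*(-1/6302) + (17268/(-10895))*(-1/21183) = -6974/3151 + (17268*(-1/10895))*(-1/21183) = -6974/3151 - 17268/10895*(-1/21183) = -6974/3151 + 5756/76929595 = -23325602538/10539354515 ≈ -2.2132)
B = 1/43686 ≈ 2.2891e-5
g/B + (23136 - 1*(-13942))/L = -23325602538/(10539354515*1/43686) + (23136 - 1*(-13942))/3170 = -23325602538/10539354515*43686 + (23136 + 13942)*(1/3170) = -1019002272475068/10539354515 + 37078*(1/3170) = -1019002272475068/10539354515 + 18539/1585 = -322984642555925839/3340975381255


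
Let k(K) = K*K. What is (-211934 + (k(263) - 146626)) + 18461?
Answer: -270930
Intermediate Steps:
k(K) = K²
(-211934 + (k(263) - 146626)) + 18461 = (-211934 + (263² - 146626)) + 18461 = (-211934 + (69169 - 146626)) + 18461 = (-211934 - 77457) + 18461 = -289391 + 18461 = -270930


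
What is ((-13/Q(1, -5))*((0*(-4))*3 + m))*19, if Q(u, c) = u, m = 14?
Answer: -3458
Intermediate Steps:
((-13/Q(1, -5))*((0*(-4))*3 + m))*19 = ((-13/1)*((0*(-4))*3 + 14))*19 = ((-13*1)*(0*3 + 14))*19 = -13*(0 + 14)*19 = -13*14*19 = -182*19 = -3458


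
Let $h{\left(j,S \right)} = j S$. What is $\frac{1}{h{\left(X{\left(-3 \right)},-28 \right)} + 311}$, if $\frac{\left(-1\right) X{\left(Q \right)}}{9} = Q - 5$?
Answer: $- \frac{1}{1705} \approx -0.00058651$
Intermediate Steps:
$X{\left(Q \right)} = 45 - 9 Q$ ($X{\left(Q \right)} = - 9 \left(Q - 5\right) = - 9 \left(-5 + Q\right) = 45 - 9 Q$)
$h{\left(j,S \right)} = S j$
$\frac{1}{h{\left(X{\left(-3 \right)},-28 \right)} + 311} = \frac{1}{- 28 \left(45 - -27\right) + 311} = \frac{1}{- 28 \left(45 + 27\right) + 311} = \frac{1}{\left(-28\right) 72 + 311} = \frac{1}{-2016 + 311} = \frac{1}{-1705} = - \frac{1}{1705}$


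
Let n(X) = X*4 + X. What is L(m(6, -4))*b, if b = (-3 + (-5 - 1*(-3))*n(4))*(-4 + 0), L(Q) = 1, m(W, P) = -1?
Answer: 172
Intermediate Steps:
n(X) = 5*X (n(X) = 4*X + X = 5*X)
b = 172 (b = (-3 + (-5 - 1*(-3))*(5*4))*(-4 + 0) = (-3 + (-5 + 3)*20)*(-4) = (-3 - 2*20)*(-4) = (-3 - 40)*(-4) = -43*(-4) = 172)
L(m(6, -4))*b = 1*172 = 172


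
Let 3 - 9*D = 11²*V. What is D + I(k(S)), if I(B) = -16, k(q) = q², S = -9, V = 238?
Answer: -28939/9 ≈ -3215.4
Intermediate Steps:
D = -28795/9 (D = ⅓ - 11²*238/9 = ⅓ - 121*238/9 = ⅓ - ⅑*28798 = ⅓ - 28798/9 = -28795/9 ≈ -3199.4)
D + I(k(S)) = -28795/9 - 16 = -28939/9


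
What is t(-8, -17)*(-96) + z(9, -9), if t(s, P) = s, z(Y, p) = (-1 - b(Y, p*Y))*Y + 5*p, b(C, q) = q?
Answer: 1443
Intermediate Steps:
z(Y, p) = 5*p + Y*(-1 - Y*p) (z(Y, p) = (-1 - p*Y)*Y + 5*p = (-1 - Y*p)*Y + 5*p = Y*(-1 - Y*p) + 5*p = 5*p + Y*(-1 - Y*p))
t(-8, -17)*(-96) + z(9, -9) = -8*(-96) + (-1*9 + 5*(-9) - 1*(-9)*9²) = 768 + (-9 - 45 - 1*(-9)*81) = 768 + (-9 - 45 + 729) = 768 + 675 = 1443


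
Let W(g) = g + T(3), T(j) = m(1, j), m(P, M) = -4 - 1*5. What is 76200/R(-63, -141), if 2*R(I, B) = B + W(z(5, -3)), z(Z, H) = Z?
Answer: -30480/29 ≈ -1051.0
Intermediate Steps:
m(P, M) = -9 (m(P, M) = -4 - 5 = -9)
T(j) = -9
W(g) = -9 + g (W(g) = g - 9 = -9 + g)
R(I, B) = -2 + B/2 (R(I, B) = (B + (-9 + 5))/2 = (B - 4)/2 = (-4 + B)/2 = -2 + B/2)
76200/R(-63, -141) = 76200/(-2 + (½)*(-141)) = 76200/(-2 - 141/2) = 76200/(-145/2) = 76200*(-2/145) = -30480/29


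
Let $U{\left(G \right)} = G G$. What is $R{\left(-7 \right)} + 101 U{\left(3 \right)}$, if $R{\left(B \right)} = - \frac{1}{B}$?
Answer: $\frac{6364}{7} \approx 909.14$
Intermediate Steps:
$U{\left(G \right)} = G^{2}$
$R{\left(-7 \right)} + 101 U{\left(3 \right)} = - \frac{1}{-7} + 101 \cdot 3^{2} = \left(-1\right) \left(- \frac{1}{7}\right) + 101 \cdot 9 = \frac{1}{7} + 909 = \frac{6364}{7}$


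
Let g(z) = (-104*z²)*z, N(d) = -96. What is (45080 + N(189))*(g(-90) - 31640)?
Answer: 3409083650240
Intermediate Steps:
g(z) = -104*z³
(45080 + N(189))*(g(-90) - 31640) = (45080 - 96)*(-104*(-90)³ - 31640) = 44984*(-104*(-729000) - 31640) = 44984*(75816000 - 31640) = 44984*75784360 = 3409083650240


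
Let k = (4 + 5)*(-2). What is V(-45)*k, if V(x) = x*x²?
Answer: 1640250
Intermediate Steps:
k = -18 (k = 9*(-2) = -18)
V(x) = x³
V(-45)*k = (-45)³*(-18) = -91125*(-18) = 1640250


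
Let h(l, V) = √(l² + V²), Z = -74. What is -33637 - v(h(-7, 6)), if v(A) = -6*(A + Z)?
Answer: -34081 + 6*√85 ≈ -34026.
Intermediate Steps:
h(l, V) = √(V² + l²)
v(A) = 444 - 6*A (v(A) = -6*(A - 74) = -6*(-74 + A) = 444 - 6*A)
-33637 - v(h(-7, 6)) = -33637 - (444 - 6*√(6² + (-7)²)) = -33637 - (444 - 6*√(36 + 49)) = -33637 - (444 - 6*√85) = -33637 + (-444 + 6*√85) = -34081 + 6*√85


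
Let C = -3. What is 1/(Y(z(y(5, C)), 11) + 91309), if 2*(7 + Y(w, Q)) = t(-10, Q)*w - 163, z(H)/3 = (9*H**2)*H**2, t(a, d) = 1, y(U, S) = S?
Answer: 1/92314 ≈ 1.0833e-5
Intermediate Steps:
z(H) = 27*H**4 (z(H) = 3*((9*H**2)*H**2) = 3*(9*H**4) = 27*H**4)
Y(w, Q) = -177/2 + w/2 (Y(w, Q) = -7 + (1*w - 163)/2 = -7 + (w - 163)/2 = -7 + (-163 + w)/2 = -7 + (-163/2 + w/2) = -177/2 + w/2)
1/(Y(z(y(5, C)), 11) + 91309) = 1/((-177/2 + (27*(-3)**4)/2) + 91309) = 1/((-177/2 + (27*81)/2) + 91309) = 1/((-177/2 + (1/2)*2187) + 91309) = 1/((-177/2 + 2187/2) + 91309) = 1/(1005 + 91309) = 1/92314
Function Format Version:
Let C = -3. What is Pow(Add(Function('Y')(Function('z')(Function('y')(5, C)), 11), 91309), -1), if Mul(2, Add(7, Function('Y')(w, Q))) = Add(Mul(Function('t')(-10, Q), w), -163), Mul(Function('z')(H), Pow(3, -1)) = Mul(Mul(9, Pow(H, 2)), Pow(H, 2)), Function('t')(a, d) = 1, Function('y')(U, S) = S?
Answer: Rational(1, 92314) ≈ 1.0833e-5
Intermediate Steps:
Function('z')(H) = Mul(27, Pow(H, 4)) (Function('z')(H) = Mul(3, Mul(Mul(9, Pow(H, 2)), Pow(H, 2))) = Mul(3, Mul(9, Pow(H, 4))) = Mul(27, Pow(H, 4)))
Function('Y')(w, Q) = Add(Rational(-177, 2), Mul(Rational(1, 2), w)) (Function('Y')(w, Q) = Add(-7, Mul(Rational(1, 2), Add(Mul(1, w), -163))) = Add(-7, Mul(Rational(1, 2), Add(w, -163))) = Add(-7, Mul(Rational(1, 2), Add(-163, w))) = Add(-7, Add(Rational(-163, 2), Mul(Rational(1, 2), w))) = Add(Rational(-177, 2), Mul(Rational(1, 2), w)))
Pow(Add(Function('Y')(Function('z')(Function('y')(5, C)), 11), 91309), -1) = Pow(Add(Add(Rational(-177, 2), Mul(Rational(1, 2), Mul(27, Pow(-3, 4)))), 91309), -1) = Pow(Add(Add(Rational(-177, 2), Mul(Rational(1, 2), Mul(27, 81))), 91309), -1) = Pow(Add(Add(Rational(-177, 2), Mul(Rational(1, 2), 2187)), 91309), -1) = Pow(Add(Add(Rational(-177, 2), Rational(2187, 2)), 91309), -1) = Pow(Add(1005, 91309), -1) = Pow(92314, -1) = Rational(1, 92314)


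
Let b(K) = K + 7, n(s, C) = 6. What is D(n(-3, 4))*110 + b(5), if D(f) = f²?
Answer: 3972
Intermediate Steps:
b(K) = 7 + K
D(n(-3, 4))*110 + b(5) = 6²*110 + (7 + 5) = 36*110 + 12 = 3960 + 12 = 3972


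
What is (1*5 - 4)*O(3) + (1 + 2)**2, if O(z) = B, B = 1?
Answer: 10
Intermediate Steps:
O(z) = 1
(1*5 - 4)*O(3) + (1 + 2)**2 = (1*5 - 4)*1 + (1 + 2)**2 = (5 - 4)*1 + 3**2 = 1*1 + 9 = 1 + 9 = 10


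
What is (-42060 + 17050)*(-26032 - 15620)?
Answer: 1041716520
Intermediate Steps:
(-42060 + 17050)*(-26032 - 15620) = -25010*(-41652) = 1041716520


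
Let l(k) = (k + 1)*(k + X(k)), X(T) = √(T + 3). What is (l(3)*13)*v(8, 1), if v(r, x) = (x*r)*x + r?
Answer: 2496 + 832*√6 ≈ 4534.0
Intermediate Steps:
X(T) = √(3 + T)
l(k) = (1 + k)*(k + √(3 + k)) (l(k) = (k + 1)*(k + √(3 + k)) = (1 + k)*(k + √(3 + k)))
v(r, x) = r + r*x² (v(r, x) = (r*x)*x + r = r*x² + r = r + r*x²)
(l(3)*13)*v(8, 1) = ((3 + 3² + √(3 + 3) + 3*√(3 + 3))*13)*(8*(1 + 1²)) = ((3 + 9 + √6 + 3*√6)*13)*(8*(1 + 1)) = ((12 + 4*√6)*13)*(8*2) = (156 + 52*√6)*16 = 2496 + 832*√6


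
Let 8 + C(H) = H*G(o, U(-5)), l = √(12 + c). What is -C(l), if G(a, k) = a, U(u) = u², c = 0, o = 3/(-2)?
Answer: 8 + 3*√3 ≈ 13.196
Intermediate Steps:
o = -3/2 (o = 3*(-½) = -3/2 ≈ -1.5000)
l = 2*√3 (l = √(12 + 0) = √12 = 2*√3 ≈ 3.4641)
C(H) = -8 - 3*H/2 (C(H) = -8 + H*(-3/2) = -8 - 3*H/2)
-C(l) = -(-8 - 3*√3) = 8 + 3*√3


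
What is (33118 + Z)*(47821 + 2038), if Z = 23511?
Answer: 2823465311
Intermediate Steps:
(33118 + Z)*(47821 + 2038) = (33118 + 23511)*(47821 + 2038) = 56629*49859 = 2823465311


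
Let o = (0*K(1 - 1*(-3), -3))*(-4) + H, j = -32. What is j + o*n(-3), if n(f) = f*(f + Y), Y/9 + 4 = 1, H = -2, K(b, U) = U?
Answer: -212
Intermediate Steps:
Y = -27 (Y = -36 + 9*1 = -36 + 9 = -27)
n(f) = f*(-27 + f) (n(f) = f*(f - 27) = f*(-27 + f))
o = -2 (o = (0*(-3))*(-4) - 2 = 0*(-4) - 2 = 0 - 2 = -2)
j + o*n(-3) = -32 - (-6)*(-27 - 3) = -32 - (-6)*(-30) = -32 - 2*90 = -32 - 180 = -212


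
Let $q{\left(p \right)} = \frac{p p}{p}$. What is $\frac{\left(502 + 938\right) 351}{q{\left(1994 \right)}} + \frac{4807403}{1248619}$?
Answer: $\frac{320343974471}{1244873143} \approx 257.33$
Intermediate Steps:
$q{\left(p \right)} = p$ ($q{\left(p \right)} = \frac{p^{2}}{p} = p$)
$\frac{\left(502 + 938\right) 351}{q{\left(1994 \right)}} + \frac{4807403}{1248619} = \frac{\left(502 + 938\right) 351}{1994} + \frac{4807403}{1248619} = 1440 \cdot 351 \cdot \frac{1}{1994} + 4807403 \cdot \frac{1}{1248619} = 505440 \cdot \frac{1}{1994} + \frac{4807403}{1248619} = \frac{252720}{997} + \frac{4807403}{1248619} = \frac{320343974471}{1244873143}$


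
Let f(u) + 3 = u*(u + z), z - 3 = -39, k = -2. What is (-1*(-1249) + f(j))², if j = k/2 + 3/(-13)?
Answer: 47662749124/28561 ≈ 1.6688e+6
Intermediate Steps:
z = -36 (z = 3 - 39 = -36)
j = -16/13 (j = -2/2 + 3/(-13) = -2*½ + 3*(-1/13) = -1 - 3/13 = -16/13 ≈ -1.2308)
f(u) = -3 + u*(-36 + u) (f(u) = -3 + u*(u - 36) = -3 + u*(-36 + u))
(-1*(-1249) + f(j))² = (-1*(-1249) + (-3 + (-16/13)² - 36*(-16/13)))² = (1249 + (-3 + 256/169 + 576/13))² = (1249 + 7237/169)² = (218318/169)² = 47662749124/28561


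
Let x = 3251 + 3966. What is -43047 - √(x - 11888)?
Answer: -43047 - 3*I*√519 ≈ -43047.0 - 68.345*I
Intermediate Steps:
x = 7217
-43047 - √(x - 11888) = -43047 - √(7217 - 11888) = -43047 - √(-4671) = -43047 - 3*I*√519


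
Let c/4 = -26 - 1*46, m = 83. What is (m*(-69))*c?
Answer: 1649376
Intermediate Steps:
c = -288 (c = 4*(-26 - 1*46) = 4*(-26 - 46) = 4*(-72) = -288)
(m*(-69))*c = (83*(-69))*(-288) = -5727*(-288) = 1649376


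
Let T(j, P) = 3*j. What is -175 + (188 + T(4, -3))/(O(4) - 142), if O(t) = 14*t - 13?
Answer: -17525/99 ≈ -177.02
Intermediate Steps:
O(t) = -13 + 14*t
-175 + (188 + T(4, -3))/(O(4) - 142) = -175 + (188 + 3*4)/((-13 + 14*4) - 142) = -175 + (188 + 12)/((-13 + 56) - 142) = -175 + 200/(43 - 142) = -175 + 200/(-99) = -175 + 200*(-1/99) = -175 - 200/99 = -17525/99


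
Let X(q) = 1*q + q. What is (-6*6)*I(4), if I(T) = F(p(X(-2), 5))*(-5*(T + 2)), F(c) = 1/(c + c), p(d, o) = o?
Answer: 108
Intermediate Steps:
X(q) = 2*q (X(q) = q + q = 2*q)
F(c) = 1/(2*c)
I(T) = -1 - T/2 (I(T) = ((1/2)/5)*(-5*(T + 2)) = ((1/2)*(1/5))*(-5*(2 + T)) = (-10 - 5*T)/10 = -1 - T/2)
(-6*6)*I(4) = (-6*6)*(-1 - 1/2*4) = -36*(-1 - 2) = -36*(-3) = 108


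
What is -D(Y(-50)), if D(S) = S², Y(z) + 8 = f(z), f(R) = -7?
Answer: -225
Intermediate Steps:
Y(z) = -15 (Y(z) = -8 - 7 = -15)
-D(Y(-50)) = -1*(-15)² = -1*225 = -225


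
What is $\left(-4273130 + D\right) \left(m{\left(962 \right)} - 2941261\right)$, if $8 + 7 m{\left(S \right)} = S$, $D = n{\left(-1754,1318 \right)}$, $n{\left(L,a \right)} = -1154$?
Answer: $12571202308276$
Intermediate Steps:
$D = -1154$
$m{\left(S \right)} = - \frac{8}{7} + \frac{S}{7}$
$\left(-4273130 + D\right) \left(m{\left(962 \right)} - 2941261\right) = \left(-4273130 - 1154\right) \left(\left(- \frac{8}{7} + \frac{1}{7} \cdot 962\right) - 2941261\right) = - 4274284 \left(\left(- \frac{8}{7} + \frac{962}{7}\right) - 2941261\right) = - 4274284 \left(\frac{954}{7} - 2941261\right) = \left(-4274284\right) \left(- \frac{20587873}{7}\right) = 12571202308276$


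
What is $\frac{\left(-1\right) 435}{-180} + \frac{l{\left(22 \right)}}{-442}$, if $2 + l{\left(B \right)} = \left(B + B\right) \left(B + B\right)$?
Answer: $- \frac{5195}{2652} \approx -1.9589$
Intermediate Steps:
$l{\left(B \right)} = -2 + 4 B^{2}$ ($l{\left(B \right)} = -2 + \left(B + B\right) \left(B + B\right) = -2 + 2 B 2 B = -2 + 4 B^{2}$)
$\frac{\left(-1\right) 435}{-180} + \frac{l{\left(22 \right)}}{-442} = \frac{\left(-1\right) 435}{-180} + \frac{-2 + 4 \cdot 22^{2}}{-442} = \left(-435\right) \left(- \frac{1}{180}\right) + \left(-2 + 4 \cdot 484\right) \left(- \frac{1}{442}\right) = \frac{29}{12} + \left(-2 + 1936\right) \left(- \frac{1}{442}\right) = \frac{29}{12} + 1934 \left(- \frac{1}{442}\right) = \frac{29}{12} - \frac{967}{221} = - \frac{5195}{2652}$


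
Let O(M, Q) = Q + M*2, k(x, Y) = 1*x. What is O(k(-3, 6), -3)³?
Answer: -729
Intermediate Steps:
k(x, Y) = x
O(M, Q) = Q + 2*M
O(k(-3, 6), -3)³ = (-3 + 2*(-3))³ = (-3 - 6)³ = (-9)³ = -729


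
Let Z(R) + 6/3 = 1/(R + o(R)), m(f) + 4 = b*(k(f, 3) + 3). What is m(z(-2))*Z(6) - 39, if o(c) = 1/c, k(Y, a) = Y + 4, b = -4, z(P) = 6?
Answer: 2365/37 ≈ 63.919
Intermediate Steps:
k(Y, a) = 4 + Y
m(f) = -32 - 4*f (m(f) = -4 - 4*((4 + f) + 3) = -4 - 4*(7 + f) = -4 + (-28 - 4*f) = -32 - 4*f)
Z(R) = -2 + 1/(R + 1/R)
m(z(-2))*Z(6) - 39 = (-32 - 4*6)*((-2 + 6 - 2*6²)/(1 + 6²)) - 39 = (-32 - 24)*((-2 + 6 - 2*36)/(1 + 36)) - 39 = -56*(-2 + 6 - 72)/37 - 39 = -56*(-68)/37 - 39 = -56*(-68/37) - 39 = 3808/37 - 39 = 2365/37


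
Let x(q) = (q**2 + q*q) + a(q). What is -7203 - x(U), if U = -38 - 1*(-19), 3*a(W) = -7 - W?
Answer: -7929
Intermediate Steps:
a(W) = -7/3 - W/3 (a(W) = (-7 - W)/3 = -7/3 - W/3)
U = -19 (U = -38 + 19 = -19)
x(q) = -7/3 + 2*q**2 - q/3 (x(q) = (q**2 + q*q) + (-7/3 - q/3) = (q**2 + q**2) + (-7/3 - q/3) = 2*q**2 + (-7/3 - q/3) = -7/3 + 2*q**2 - q/3)
-7203 - x(U) = -7203 - (-7/3 + 2*(-19)**2 - 1/3*(-19)) = -7203 - (-7/3 + 2*361 + 19/3) = -7203 - (-7/3 + 722 + 19/3) = -7203 - 1*726 = -7203 - 726 = -7929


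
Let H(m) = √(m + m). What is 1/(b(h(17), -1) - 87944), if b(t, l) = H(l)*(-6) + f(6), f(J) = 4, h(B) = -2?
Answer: I/(2*(-43970*I + 3*√2)) ≈ -1.1371e-5 + 1.0972e-9*I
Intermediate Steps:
H(m) = √2*√m (H(m) = √(2*m) = √2*√m)
b(t, l) = 4 - 6*√2*√l (b(t, l) = (√2*√l)*(-6) + 4 = -6*√2*√l + 4 = 4 - 6*√2*√l)
1/(b(h(17), -1) - 87944) = 1/((4 - 6*√2*√(-1)) - 87944) = 1/((4 - 6*√2*I) - 87944) = 1/((4 - 6*I*√2) - 87944) = 1/(-87940 - 6*I*√2)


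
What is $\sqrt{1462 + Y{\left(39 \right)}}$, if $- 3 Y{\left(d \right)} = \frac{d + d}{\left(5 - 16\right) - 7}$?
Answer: $\frac{\sqrt{13171}}{3} \approx 38.255$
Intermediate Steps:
$Y{\left(d \right)} = \frac{d}{27}$ ($Y{\left(d \right)} = - \frac{\left(d + d\right) \frac{1}{\left(5 - 16\right) - 7}}{3} = - \frac{2 d \frac{1}{\left(5 - 16\right) - 7}}{3} = - \frac{2 d \frac{1}{-11 - 7}}{3} = - \frac{2 d \frac{1}{-18}}{3} = - \frac{2 d \left(- \frac{1}{18}\right)}{3} = - \frac{\left(- \frac{1}{9}\right) d}{3} = \frac{d}{27}$)
$\sqrt{1462 + Y{\left(39 \right)}} = \sqrt{1462 + \frac{1}{27} \cdot 39} = \sqrt{1462 + \frac{13}{9}} = \sqrt{\frac{13171}{9}} = \frac{\sqrt{13171}}{3}$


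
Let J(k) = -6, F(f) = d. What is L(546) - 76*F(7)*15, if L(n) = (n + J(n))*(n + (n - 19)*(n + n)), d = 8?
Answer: 311047080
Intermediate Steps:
F(f) = 8
L(n) = (-6 + n)*(n + 2*n*(-19 + n)) (L(n) = (n - 6)*(n + (n - 19)*(n + n)) = (-6 + n)*(n + (-19 + n)*(2*n)) = (-6 + n)*(n + 2*n*(-19 + n)))
L(546) - 76*F(7)*15 = 546*(222 - 49*546 + 2*546**2) - 76*8*15 = 546*(222 - 26754 + 2*298116) - 608*15 = 546*(222 - 26754 + 596232) - 9120 = 546*569700 - 9120 = 311056200 - 9120 = 311047080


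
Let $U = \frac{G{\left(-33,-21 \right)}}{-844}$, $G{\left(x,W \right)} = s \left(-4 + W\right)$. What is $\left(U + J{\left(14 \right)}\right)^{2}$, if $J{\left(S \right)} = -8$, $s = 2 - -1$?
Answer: $\frac{44582329}{712336} \approx 62.586$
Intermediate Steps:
$s = 3$ ($s = 2 + 1 = 3$)
$G{\left(x,W \right)} = -12 + 3 W$ ($G{\left(x,W \right)} = 3 \left(-4 + W\right) = -12 + 3 W$)
$U = \frac{75}{844}$ ($U = \frac{-12 + 3 \left(-21\right)}{-844} = \left(-12 - 63\right) \left(- \frac{1}{844}\right) = \left(-75\right) \left(- \frac{1}{844}\right) = \frac{75}{844} \approx 0.088863$)
$\left(U + J{\left(14 \right)}\right)^{2} = \left(\frac{75}{844} - 8\right)^{2} = \left(- \frac{6677}{844}\right)^{2} = \frac{44582329}{712336}$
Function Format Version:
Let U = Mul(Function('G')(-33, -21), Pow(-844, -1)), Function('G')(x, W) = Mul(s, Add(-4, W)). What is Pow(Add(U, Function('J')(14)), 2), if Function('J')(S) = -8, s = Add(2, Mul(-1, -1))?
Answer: Rational(44582329, 712336) ≈ 62.586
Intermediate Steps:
s = 3 (s = Add(2, 1) = 3)
Function('G')(x, W) = Add(-12, Mul(3, W)) (Function('G')(x, W) = Mul(3, Add(-4, W)) = Add(-12, Mul(3, W)))
U = Rational(75, 844) (U = Mul(Add(-12, Mul(3, -21)), Pow(-844, -1)) = Mul(Add(-12, -63), Rational(-1, 844)) = Mul(-75, Rational(-1, 844)) = Rational(75, 844) ≈ 0.088863)
Pow(Add(U, Function('J')(14)), 2) = Pow(Add(Rational(75, 844), -8), 2) = Pow(Rational(-6677, 844), 2) = Rational(44582329, 712336)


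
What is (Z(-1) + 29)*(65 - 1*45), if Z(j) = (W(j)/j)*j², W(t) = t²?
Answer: 560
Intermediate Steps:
Z(j) = j³ (Z(j) = (j²/j)*j² = j*j² = j³)
(Z(-1) + 29)*(65 - 1*45) = ((-1)³ + 29)*(65 - 1*45) = (-1 + 29)*(65 - 45) = 28*20 = 560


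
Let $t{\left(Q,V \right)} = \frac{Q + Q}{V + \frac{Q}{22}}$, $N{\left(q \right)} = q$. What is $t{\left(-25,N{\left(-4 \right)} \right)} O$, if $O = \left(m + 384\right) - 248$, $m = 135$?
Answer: $\frac{298100}{113} \approx 2638.1$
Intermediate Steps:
$t{\left(Q,V \right)} = \frac{2 Q}{V + \frac{Q}{22}}$ ($t{\left(Q,V \right)} = \frac{2 Q}{V + Q \frac{1}{22}} = \frac{2 Q}{V + \frac{Q}{22}}$)
$O = 271$ ($O = \left(135 + 384\right) - 248 = 519 - 248 = 271$)
$t{\left(-25,N{\left(-4 \right)} \right)} O = 44 \left(-25\right) \frac{1}{-25 + 22 \left(-4\right)} 271 = 44 \left(-25\right) \frac{1}{-25 - 88} \cdot 271 = 44 \left(-25\right) \frac{1}{-113} \cdot 271 = 44 \left(-25\right) \left(- \frac{1}{113}\right) 271 = \frac{1100}{113} \cdot 271 = \frac{298100}{113}$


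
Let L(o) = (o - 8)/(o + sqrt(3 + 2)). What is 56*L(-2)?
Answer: -1120 - 560*sqrt(5) ≈ -2372.2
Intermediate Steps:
L(o) = (-8 + o)/(o + sqrt(5))
56*L(-2) = 56*((-8 - 2)/(-2 + sqrt(5))) = 56*(-10/(-2 + sqrt(5))) = -560/(-2 + sqrt(5))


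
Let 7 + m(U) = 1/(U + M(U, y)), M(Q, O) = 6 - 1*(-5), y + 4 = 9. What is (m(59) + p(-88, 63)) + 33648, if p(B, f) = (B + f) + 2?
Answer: 2353261/70 ≈ 33618.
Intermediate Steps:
y = 5 (y = -4 + 9 = 5)
M(Q, O) = 11 (M(Q, O) = 6 + 5 = 11)
p(B, f) = 2 + B + f
m(U) = -7 + 1/(11 + U) (m(U) = -7 + 1/(U + 11) = -7 + 1/(11 + U))
(m(59) + p(-88, 63)) + 33648 = ((-76 - 7*59)/(11 + 59) + (2 - 88 + 63)) + 33648 = ((-76 - 413)/70 - 23) + 33648 = ((1/70)*(-489) - 23) + 33648 = (-489/70 - 23) + 33648 = -2099/70 + 33648 = 2353261/70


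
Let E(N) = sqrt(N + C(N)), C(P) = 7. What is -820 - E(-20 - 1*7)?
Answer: -820 - 2*I*sqrt(5) ≈ -820.0 - 4.4721*I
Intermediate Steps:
E(N) = sqrt(7 + N) (E(N) = sqrt(N + 7) = sqrt(7 + N))
-820 - E(-20 - 1*7) = -820 - sqrt(7 + (-20 - 1*7)) = -820 - sqrt(7 + (-20 - 7)) = -820 - sqrt(7 - 27) = -820 - sqrt(-20) = -820 - 2*I*sqrt(5)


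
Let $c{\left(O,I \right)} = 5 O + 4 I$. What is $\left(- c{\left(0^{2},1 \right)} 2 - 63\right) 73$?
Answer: $-5183$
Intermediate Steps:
$c{\left(O,I \right)} = 4 I + 5 O$
$\left(- c{\left(0^{2},1 \right)} 2 - 63\right) 73 = \left(- (4 \cdot 1 + 5 \cdot 0^{2}) 2 - 63\right) 73 = \left(- (4 + 5 \cdot 0) 2 - 63\right) 73 = \left(- (4 + 0) 2 - 63\right) 73 = \left(\left(-1\right) 4 \cdot 2 - 63\right) 73 = \left(\left(-4\right) 2 - 63\right) 73 = \left(-8 - 63\right) 73 = \left(-71\right) 73 = -5183$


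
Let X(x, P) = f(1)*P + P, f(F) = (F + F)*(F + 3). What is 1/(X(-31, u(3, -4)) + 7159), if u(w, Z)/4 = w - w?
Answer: 1/7159 ≈ 0.00013968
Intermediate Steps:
f(F) = 2*F*(3 + F) (f(F) = (2*F)*(3 + F) = 2*F*(3 + F))
u(w, Z) = 0 (u(w, Z) = 4*(w - w) = 4*0 = 0)
X(x, P) = 9*P (X(x, P) = (2*1*(3 + 1))*P + P = (2*1*4)*P + P = 8*P + P = 9*P)
1/(X(-31, u(3, -4)) + 7159) = 1/(9*0 + 7159) = 1/(0 + 7159) = 1/7159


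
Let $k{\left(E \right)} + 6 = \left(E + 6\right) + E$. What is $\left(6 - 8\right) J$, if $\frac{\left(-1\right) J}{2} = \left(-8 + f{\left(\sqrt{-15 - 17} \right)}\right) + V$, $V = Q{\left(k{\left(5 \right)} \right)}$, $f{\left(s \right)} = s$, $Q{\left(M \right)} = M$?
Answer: $8 + 16 i \sqrt{2} \approx 8.0 + 22.627 i$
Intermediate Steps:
$k{\left(E \right)} = 2 E$ ($k{\left(E \right)} = -6 + \left(\left(E + 6\right) + E\right) = -6 + \left(\left(6 + E\right) + E\right) = -6 + \left(6 + 2 E\right) = 2 E$)
$V = 10$ ($V = 2 \cdot 5 = 10$)
$J = -4 - 8 i \sqrt{2}$ ($J = - 2 \left(\left(-8 + \sqrt{-15 - 17}\right) + 10\right) = - 2 \left(\left(-8 + \sqrt{-32}\right) + 10\right) = - 2 \left(\left(-8 + 4 i \sqrt{2}\right) + 10\right) = - 2 \left(2 + 4 i \sqrt{2}\right) = -4 - 8 i \sqrt{2} \approx -4.0 - 11.314 i$)
$\left(6 - 8\right) J = \left(6 - 8\right) \left(-4 - 8 i \sqrt{2}\right) = - 2 \left(-4 - 8 i \sqrt{2}\right) = 8 + 16 i \sqrt{2}$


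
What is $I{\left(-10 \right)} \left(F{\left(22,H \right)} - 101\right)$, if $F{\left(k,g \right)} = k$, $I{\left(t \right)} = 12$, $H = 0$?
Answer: $-948$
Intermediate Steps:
$I{\left(-10 \right)} \left(F{\left(22,H \right)} - 101\right) = 12 \left(22 - 101\right) = 12 \left(-79\right) = -948$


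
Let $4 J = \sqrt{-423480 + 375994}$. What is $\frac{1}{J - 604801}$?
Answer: $- \frac{4838408}{2926274020551} - \frac{2 i \sqrt{47486}}{2926274020551} \approx -1.6534 \cdot 10^{-6} - 1.4894 \cdot 10^{-10} i$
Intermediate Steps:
$J = \frac{i \sqrt{47486}}{4}$ ($J = \frac{\sqrt{-423480 + 375994}}{4} = \frac{\sqrt{-47486}}{4} = \frac{i \sqrt{47486}}{4} \approx 54.478 i$)
$\frac{1}{J - 604801} = \frac{1}{\frac{i \sqrt{47486}}{4} - 604801} = \frac{1}{-604801 + \frac{i \sqrt{47486}}{4}}$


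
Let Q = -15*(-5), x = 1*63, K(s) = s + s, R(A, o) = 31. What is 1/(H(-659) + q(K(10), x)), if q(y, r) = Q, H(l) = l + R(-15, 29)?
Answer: -1/553 ≈ -0.0018083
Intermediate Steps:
K(s) = 2*s
x = 63
Q = 75
H(l) = 31 + l (H(l) = l + 31 = 31 + l)
q(y, r) = 75
1/(H(-659) + q(K(10), x)) = 1/((31 - 659) + 75) = 1/(-628 + 75) = 1/(-553) = -1/553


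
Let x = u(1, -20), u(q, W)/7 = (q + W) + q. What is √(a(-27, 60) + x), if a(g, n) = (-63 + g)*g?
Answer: 48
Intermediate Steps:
u(q, W) = 7*W + 14*q (u(q, W) = 7*((q + W) + q) = 7*((W + q) + q) = 7*(W + 2*q) = 7*W + 14*q)
a(g, n) = g*(-63 + g)
x = -126 (x = 7*(-20) + 14*1 = -140 + 14 = -126)
√(a(-27, 60) + x) = √(-27*(-63 - 27) - 126) = √(-27*(-90) - 126) = √(2430 - 126) = √2304 = 48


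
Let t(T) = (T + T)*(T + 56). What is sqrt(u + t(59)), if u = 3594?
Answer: 2*sqrt(4291) ≈ 131.01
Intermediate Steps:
t(T) = 2*T*(56 + T) (t(T) = (2*T)*(56 + T) = 2*T*(56 + T))
sqrt(u + t(59)) = sqrt(3594 + 2*59*(56 + 59)) = sqrt(3594 + 2*59*115) = sqrt(3594 + 13570) = sqrt(17164) = 2*sqrt(4291)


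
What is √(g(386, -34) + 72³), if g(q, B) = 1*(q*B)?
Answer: 2*√90031 ≈ 600.10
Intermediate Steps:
g(q, B) = B*q (g(q, B) = 1*(B*q) = B*q)
√(g(386, -34) + 72³) = √(-34*386 + 72³) = √(-13124 + 373248) = √360124 = 2*√90031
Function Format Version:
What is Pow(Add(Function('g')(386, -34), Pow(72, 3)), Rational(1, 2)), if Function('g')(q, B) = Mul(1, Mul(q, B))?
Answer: Mul(2, Pow(90031, Rational(1, 2))) ≈ 600.10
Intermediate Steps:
Function('g')(q, B) = Mul(B, q) (Function('g')(q, B) = Mul(1, Mul(B, q)) = Mul(B, q))
Pow(Add(Function('g')(386, -34), Pow(72, 3)), Rational(1, 2)) = Pow(Add(Mul(-34, 386), Pow(72, 3)), Rational(1, 2)) = Pow(Add(-13124, 373248), Rational(1, 2)) = Pow(360124, Rational(1, 2)) = Mul(2, Pow(90031, Rational(1, 2)))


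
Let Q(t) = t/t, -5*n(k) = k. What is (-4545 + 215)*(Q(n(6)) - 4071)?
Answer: 17623100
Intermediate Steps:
n(k) = -k/5
Q(t) = 1
(-4545 + 215)*(Q(n(6)) - 4071) = (-4545 + 215)*(1 - 4071) = -4330*(-4070) = 17623100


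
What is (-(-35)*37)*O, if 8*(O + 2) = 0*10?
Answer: -2590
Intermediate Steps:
O = -2 (O = -2 + (0*10)/8 = -2 + (⅛)*0 = -2 + 0 = -2)
(-(-35)*37)*O = -(-35)*37*(-2) = -35*(-37)*(-2) = 1295*(-2) = -2590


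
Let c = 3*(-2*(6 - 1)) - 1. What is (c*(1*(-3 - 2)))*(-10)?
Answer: -1550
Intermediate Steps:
c = -31 (c = 3*(-2*5) - 1 = 3*(-10) - 1 = -30 - 1 = -31)
(c*(1*(-3 - 2)))*(-10) = -31*(-3 - 2)*(-10) = -31*(-5)*(-10) = 155*(-10) = -1550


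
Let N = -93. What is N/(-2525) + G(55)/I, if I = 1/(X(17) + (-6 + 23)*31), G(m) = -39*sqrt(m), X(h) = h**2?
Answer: 93/2525 - 31824*sqrt(55) ≈ -2.3601e+5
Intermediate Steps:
I = 1/816 (I = 1/(17**2 + (-6 + 23)*31) = 1/(289 + 17*31) = 1/(289 + 527) = 1/816 ≈ 0.0012255)
N/(-2525) + G(55)/I = -93/(-2525) + (-39*sqrt(55))/(1/816) = -93*(-1/2525) - 39*sqrt(55)*816 = 93/2525 - 31824*sqrt(55)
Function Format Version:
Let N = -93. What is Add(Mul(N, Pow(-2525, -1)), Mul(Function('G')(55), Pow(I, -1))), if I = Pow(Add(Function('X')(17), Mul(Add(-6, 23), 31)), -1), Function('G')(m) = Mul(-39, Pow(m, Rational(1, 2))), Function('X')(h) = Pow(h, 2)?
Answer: Add(Rational(93, 2525), Mul(-31824, Pow(55, Rational(1, 2)))) ≈ -2.3601e+5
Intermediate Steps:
I = Rational(1, 816) (I = Pow(Add(Pow(17, 2), Mul(Add(-6, 23), 31)), -1) = Pow(Add(289, Mul(17, 31)), -1) = Pow(Add(289, 527), -1) = Pow(816, -1) = Rational(1, 816) ≈ 0.0012255)
Add(Mul(N, Pow(-2525, -1)), Mul(Function('G')(55), Pow(I, -1))) = Add(Mul(-93, Pow(-2525, -1)), Mul(Mul(-39, Pow(55, Rational(1, 2))), Pow(Rational(1, 816), -1))) = Add(Mul(-93, Rational(-1, 2525)), Mul(Mul(-39, Pow(55, Rational(1, 2))), 816)) = Add(Rational(93, 2525), Mul(-31824, Pow(55, Rational(1, 2))))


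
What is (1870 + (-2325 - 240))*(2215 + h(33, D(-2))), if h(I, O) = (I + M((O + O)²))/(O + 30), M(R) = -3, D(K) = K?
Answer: -21562375/14 ≈ -1.5402e+6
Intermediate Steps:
h(I, O) = (-3 + I)/(30 + O) (h(I, O) = (I - 3)/(O + 30) = (-3 + I)/(30 + O))
(1870 + (-2325 - 240))*(2215 + h(33, D(-2))) = (1870 + (-2325 - 240))*(2215 + (-3 + 33)/(30 - 2)) = (1870 - 2565)*(2215 + 30/28) = -695*(2215 + (1/28)*30) = -695*(2215 + 15/14) = -695*31025/14 = -21562375/14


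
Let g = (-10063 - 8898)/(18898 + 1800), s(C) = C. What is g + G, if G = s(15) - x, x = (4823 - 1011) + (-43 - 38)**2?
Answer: -214408845/20698 ≈ -10359.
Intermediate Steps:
x = 10373 (x = 3812 + (-81)**2 = 3812 + 6561 = 10373)
g = -18961/20698 ≈ -0.91608
G = -10358 (G = 15 - 1*10373 = 15 - 10373 = -10358)
g + G = -18961/20698 - 10358 = -214408845/20698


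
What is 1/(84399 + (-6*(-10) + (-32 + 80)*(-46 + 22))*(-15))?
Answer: 1/100779 ≈ 9.9227e-6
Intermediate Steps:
1/(84399 + (-6*(-10) + (-32 + 80)*(-46 + 22))*(-15)) = 1/(84399 + (60 + 48*(-24))*(-15)) = 1/(84399 + (60 - 1152)*(-15)) = 1/(84399 - 1092*(-15)) = 1/(84399 + 16380) = 1/100779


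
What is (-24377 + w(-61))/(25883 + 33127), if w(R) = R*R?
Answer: -10328/29505 ≈ -0.35004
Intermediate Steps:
w(R) = R²
(-24377 + w(-61))/(25883 + 33127) = (-24377 + (-61)²)/(25883 + 33127) = (-24377 + 3721)/59010 = -20656*1/59010 = -10328/29505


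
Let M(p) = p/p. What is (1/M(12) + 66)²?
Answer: 4489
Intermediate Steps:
M(p) = 1
(1/M(12) + 66)² = (1/1 + 66)² = (1 + 66)² = 67² = 4489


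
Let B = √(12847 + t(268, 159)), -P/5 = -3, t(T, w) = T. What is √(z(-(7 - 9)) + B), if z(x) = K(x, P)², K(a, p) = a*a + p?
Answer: √(361 + √13115) ≈ 21.806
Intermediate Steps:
P = 15 (P = -5*(-3) = 15)
K(a, p) = p + a² (K(a, p) = a² + p = p + a²)
z(x) = (15 + x²)²
B = √13115 (B = √(12847 + 268) = √13115 ≈ 114.52)
√(z(-(7 - 9)) + B) = √((15 + (-(7 - 9))²)² + √13115) = √((15 + (-1*(-2))²)² + √13115) = √((15 + 2²)² + √13115) = √((15 + 4)² + √13115) = √(19² + √13115) = √(361 + √13115)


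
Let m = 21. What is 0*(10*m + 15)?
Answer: 0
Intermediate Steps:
0*(10*m + 15) = 0*(10*21 + 15) = 0*(210 + 15) = 0*225 = 0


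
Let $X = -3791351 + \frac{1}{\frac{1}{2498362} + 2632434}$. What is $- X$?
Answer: $\frac{24934855167502381897}{6576773073109} \approx 3.7914 \cdot 10^{6}$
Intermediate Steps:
$X = - \frac{24934855167502381897}{6576773073109}$ ($X = -3791351 + \frac{1}{\frac{1}{2498362} + 2632434} = -3791351 + \frac{1}{\frac{6576773073109}{2498362}} = -3791351 + \frac{2498362}{6576773073109} = - \frac{24934855167502381897}{6576773073109} \approx -3.7914 \cdot 10^{6}$)
$- X = \left(-1\right) \left(- \frac{24934855167502381897}{6576773073109}\right) = \frac{24934855167502381897}{6576773073109}$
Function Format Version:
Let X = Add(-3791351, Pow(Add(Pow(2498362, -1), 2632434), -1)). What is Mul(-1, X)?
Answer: Rational(24934855167502381897, 6576773073109) ≈ 3.7914e+6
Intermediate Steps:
X = Rational(-24934855167502381897, 6576773073109) (X = Add(-3791351, Pow(Add(Rational(1, 2498362), 2632434), -1)) = Add(-3791351, Pow(Rational(6576773073109, 2498362), -1)) = Add(-3791351, Rational(2498362, 6576773073109)) = Rational(-24934855167502381897, 6576773073109) ≈ -3.7914e+6)
Mul(-1, X) = Mul(-1, Rational(-24934855167502381897, 6576773073109)) = Rational(24934855167502381897, 6576773073109)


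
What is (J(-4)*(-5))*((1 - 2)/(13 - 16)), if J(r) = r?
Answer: 20/3 ≈ 6.6667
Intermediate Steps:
(J(-4)*(-5))*((1 - 2)/(13 - 16)) = (-4*(-5))*((1 - 2)/(13 - 16)) = 20*(-1/(-3)) = 20*(-1*(-⅓)) = 20*(⅓) = 20/3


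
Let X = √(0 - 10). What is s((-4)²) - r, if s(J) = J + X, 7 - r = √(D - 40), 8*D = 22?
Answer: 9 + I*√10 + I*√149/2 ≈ 9.0 + 9.2655*I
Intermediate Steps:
D = 11/4 (D = (⅛)*22 = 11/4 ≈ 2.7500)
X = I*√10 (X = √(-10) = I*√10 ≈ 3.1623*I)
r = 7 - I*√149/2 (r = 7 - √(11/4 - 40) = 7 - √(-149/4) = 7 - I*√149/2 ≈ 7.0 - 6.1033*I)
s(J) = J + I*√10
s((-4)²) - r = ((-4)² + I*√10) - (7 - I*√149/2) = (16 + I*√10) + (-7 + I*√149/2) = 9 + I*√10 + I*√149/2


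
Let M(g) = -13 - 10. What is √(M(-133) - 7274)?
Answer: I*√7297 ≈ 85.422*I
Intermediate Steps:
M(g) = -23
√(M(-133) - 7274) = √(-23 - 7274) = √(-7297) = I*√7297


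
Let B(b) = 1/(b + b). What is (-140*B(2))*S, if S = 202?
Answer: -7070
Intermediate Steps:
B(b) = 1/(2*b)
(-140*B(2))*S = -70/2*202 = -140*¼*202 = -35*202 = -7070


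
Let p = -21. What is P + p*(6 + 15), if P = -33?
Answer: -474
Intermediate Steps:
P + p*(6 + 15) = -33 - 21*(6 + 15) = -33 - 21*21 = -33 - 441 = -474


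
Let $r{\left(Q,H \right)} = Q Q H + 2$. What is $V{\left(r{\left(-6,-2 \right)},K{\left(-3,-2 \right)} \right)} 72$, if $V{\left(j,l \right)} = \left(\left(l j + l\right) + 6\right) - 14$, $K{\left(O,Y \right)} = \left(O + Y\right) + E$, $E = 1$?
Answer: $19296$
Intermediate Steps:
$r{\left(Q,H \right)} = 2 + H Q^{2}$ ($r{\left(Q,H \right)} = Q^{2} H + 2 = H Q^{2} + 2 = 2 + H Q^{2}$)
$K{\left(O,Y \right)} = 1 + O + Y$ ($K{\left(O,Y \right)} = \left(O + Y\right) + 1 = 1 + O + Y$)
$V{\left(j,l \right)} = -8 + l + j l$ ($V{\left(j,l \right)} = \left(\left(j l + l\right) + 6\right) - 14 = \left(\left(l + j l\right) + 6\right) - 14 = \left(6 + l + j l\right) - 14 = -8 + l + j l$)
$V{\left(r{\left(-6,-2 \right)},K{\left(-3,-2 \right)} \right)} 72 = \left(-8 - 4 + \left(2 - 2 \left(-6\right)^{2}\right) \left(1 - 3 - 2\right)\right) 72 = \left(-8 - 4 + \left(2 - 72\right) \left(-4\right)\right) 72 = \left(-8 - 4 - -280\right) 72 = \left(-8 - 4 + 280\right) 72 = 268 \cdot 72 = 19296$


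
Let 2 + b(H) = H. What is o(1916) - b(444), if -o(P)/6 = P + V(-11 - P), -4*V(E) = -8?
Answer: -11950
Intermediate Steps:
b(H) = -2 + H
V(E) = 2 (V(E) = -1/4*(-8) = 2)
o(P) = -12 - 6*P (o(P) = -6*(P + 2) = -6*(2 + P) = -12 - 6*P)
o(1916) - b(444) = (-12 - 6*1916) - (-2 + 444) = (-12 - 11496) - 1*442 = -11508 - 442 = -11950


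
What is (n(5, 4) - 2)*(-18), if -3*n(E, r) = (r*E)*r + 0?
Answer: 516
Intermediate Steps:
n(E, r) = -E*r**2/3 (n(E, r) = -((r*E)*r + 0)/3 = -((E*r)*r + 0)/3 = -(E*r**2 + 0)/3 = -E*r**2/3)
(n(5, 4) - 2)*(-18) = (-1/3*5*4**2 - 2)*(-18) = (-1/3*5*16 - 2)*(-18) = (-80/3 - 2)*(-18) = -86/3*(-18) = 516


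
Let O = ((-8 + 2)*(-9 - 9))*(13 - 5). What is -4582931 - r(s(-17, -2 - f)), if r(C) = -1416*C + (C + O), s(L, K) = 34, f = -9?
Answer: -4535685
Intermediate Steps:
O = 864 (O = -6*(-18)*8 = 108*8 = 864)
r(C) = 864 - 1415*C (r(C) = -1416*C + (C + 864) = -1416*C + (864 + C) = 864 - 1415*C)
-4582931 - r(s(-17, -2 - f)) = -4582931 - (864 - 1415*34) = -4582931 - (864 - 48110) = -4582931 - 1*(-47246) = -4582931 + 47246 = -4535685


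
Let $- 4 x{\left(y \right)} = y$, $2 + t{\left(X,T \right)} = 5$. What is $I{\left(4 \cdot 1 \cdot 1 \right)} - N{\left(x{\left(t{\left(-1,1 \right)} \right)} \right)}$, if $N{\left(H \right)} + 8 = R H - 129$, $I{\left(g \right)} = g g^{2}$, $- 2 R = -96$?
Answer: $237$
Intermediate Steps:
$R = 48$ ($R = \left(- \frac{1}{2}\right) \left(-96\right) = 48$)
$I{\left(g \right)} = g^{3}$
$t{\left(X,T \right)} = 3$ ($t{\left(X,T \right)} = -2 + 5 = 3$)
$x{\left(y \right)} = - \frac{y}{4}$
$N{\left(H \right)} = -137 + 48 H$ ($N{\left(H \right)} = -8 + \left(48 H - 129\right) = -8 + \left(-129 + 48 H\right) = -137 + 48 H$)
$I{\left(4 \cdot 1 \cdot 1 \right)} - N{\left(x{\left(t{\left(-1,1 \right)} \right)} \right)} = \left(4 \cdot 1 \cdot 1\right)^{3} - \left(-137 + 48 \left(\left(- \frac{1}{4}\right) 3\right)\right) = \left(4 \cdot 1\right)^{3} - \left(-137 + 48 \left(- \frac{3}{4}\right)\right) = 4^{3} - \left(-137 - 36\right) = 64 - -173 = 64 + 173 = 237$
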